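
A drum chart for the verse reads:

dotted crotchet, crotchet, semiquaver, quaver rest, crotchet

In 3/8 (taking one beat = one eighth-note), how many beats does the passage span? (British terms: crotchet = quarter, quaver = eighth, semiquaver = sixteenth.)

One eighth-note beat = 2 sixteenth notes.
In sixteenth notes: dotted crotchet = 6; crotchet = 4; semiquaver = 1; quaver rest = 2; crotchet = 4.
Total: 6 + 4 + 1 + 2 + 4 = 17.
17 ÷ 2 = 8.5 beats.

8.5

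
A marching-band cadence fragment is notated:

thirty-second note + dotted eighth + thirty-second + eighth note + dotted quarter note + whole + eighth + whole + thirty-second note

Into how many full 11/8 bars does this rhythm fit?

One bar of 11/8 = 44 thirty-second notes.
Convert each value to thirty-second notes: thirty-second note = 1; dotted eighth = 6; thirty-second = 1; eighth note = 4; dotted quarter note = 12; whole = 32; eighth = 4; whole = 32; thirty-second note = 1.
Adding: 1 + 6 + 1 + 4 + 12 + 32 + 4 + 32 + 1 = 93.
93 ÷ 44 = 2 complete bars with 5 left over.

2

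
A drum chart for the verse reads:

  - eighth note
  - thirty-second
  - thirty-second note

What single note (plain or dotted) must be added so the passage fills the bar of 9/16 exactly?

dotted quarter note

The bar of 9/16 = 18 thirty-second notes.
Express everything in thirty-second notes: eighth note = 4; thirty-second = 1; thirty-second note = 1.
Adding: 4 + 1 + 1 = 6.
Remaining: 18 − 6 = 12 thirty-second notes, which is a dotted quarter note.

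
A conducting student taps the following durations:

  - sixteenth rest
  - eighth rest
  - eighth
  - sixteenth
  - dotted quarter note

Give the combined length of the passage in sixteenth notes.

Convert each value to sixteenth notes: sixteenth rest = 1; eighth rest = 2; eighth = 2; sixteenth = 1; dotted quarter note = 6.
Adding: 1 + 2 + 2 + 1 + 6 = 12 sixteenth notes.

12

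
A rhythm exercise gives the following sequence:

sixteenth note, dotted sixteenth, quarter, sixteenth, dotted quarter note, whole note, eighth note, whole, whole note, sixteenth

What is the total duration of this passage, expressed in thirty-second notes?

129

Each duration in thirty-second notes: sixteenth note = 2; dotted sixteenth = 3; quarter = 8; sixteenth = 2; dotted quarter note = 12; whole note = 32; eighth note = 4; whole = 32; whole note = 32; sixteenth = 2.
Sum: 2 + 3 + 8 + 2 + 12 + 32 + 4 + 32 + 32 + 2 = 129 thirty-second notes.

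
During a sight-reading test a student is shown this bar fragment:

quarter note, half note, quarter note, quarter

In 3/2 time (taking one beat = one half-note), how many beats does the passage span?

One half-note beat = 2 quarter notes.
Convert each value to quarter notes: quarter note = 1; half note = 2; quarter note = 1; quarter = 1.
Total: 1 + 2 + 1 + 1 = 5.
5 ÷ 2 = 2.5 beats.

2.5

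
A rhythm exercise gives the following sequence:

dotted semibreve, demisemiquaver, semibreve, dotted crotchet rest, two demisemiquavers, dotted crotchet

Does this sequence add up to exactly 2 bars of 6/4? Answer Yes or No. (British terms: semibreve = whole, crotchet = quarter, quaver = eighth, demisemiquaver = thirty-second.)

No

One bar of 6/4 = 48 thirty-second notes, so 2 bars = 96.
Convert each value to thirty-second notes: dotted semibreve = 48; demisemiquaver = 1; semibreve = 32; dotted crotchet rest = 12; demisemiquaver = 1; demisemiquaver = 1; dotted crotchet = 12.
Total: 48 + 1 + 32 + 12 + 1 + 1 + 12 = 107.
107 exceeds 96, so the answer is No.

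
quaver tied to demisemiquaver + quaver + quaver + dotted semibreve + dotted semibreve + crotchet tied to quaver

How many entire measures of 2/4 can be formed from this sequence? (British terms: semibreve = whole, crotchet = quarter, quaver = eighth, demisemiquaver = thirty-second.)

One bar of 2/4 = 16 thirty-second notes.
Express everything in thirty-second notes: quaver tied to demisemiquaver (quaver + demisemiquaver) = 5; quaver = 4; quaver = 4; dotted semibreve = 48; dotted semibreve = 48; crotchet tied to quaver (crotchet + quaver) = 12.
Adding: 5 + 4 + 4 + 48 + 48 + 12 = 121.
121 ÷ 16 = 7 complete bars with 9 left over.

7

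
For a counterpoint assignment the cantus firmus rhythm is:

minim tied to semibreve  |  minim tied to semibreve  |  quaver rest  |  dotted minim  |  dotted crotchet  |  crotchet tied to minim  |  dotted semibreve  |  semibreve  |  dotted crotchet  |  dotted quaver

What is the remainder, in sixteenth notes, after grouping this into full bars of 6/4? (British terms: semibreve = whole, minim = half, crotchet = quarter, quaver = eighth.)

9

One bar of 6/4 = 24 sixteenth notes.
In sixteenth notes: minim tied to semibreve (minim + semibreve) = 24; minim tied to semibreve (minim + semibreve) = 24; quaver rest = 2; dotted minim = 12; dotted crotchet = 6; crotchet tied to minim (crotchet + minim) = 12; dotted semibreve = 24; semibreve = 16; dotted crotchet = 6; dotted quaver = 3.
Total: 24 + 24 + 2 + 12 + 6 + 12 + 24 + 16 + 6 + 3 = 129.
129 ÷ 24 = 5 complete bars with 9 sixteenth notes remaining.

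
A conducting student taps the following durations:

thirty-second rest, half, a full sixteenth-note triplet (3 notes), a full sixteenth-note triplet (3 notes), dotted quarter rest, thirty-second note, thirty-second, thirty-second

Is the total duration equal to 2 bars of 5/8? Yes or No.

Yes

One bar of 5/8 = 20 thirty-second notes, so 2 bars = 40.
Working in thirty-second notes: thirty-second rest = 1; half = 16; a full sixteenth-note triplet (3 notes) (three triplet sixteenths span one eighth) = 4; a full sixteenth-note triplet (3 notes) (three triplet sixteenths span one eighth) = 4; dotted quarter rest = 12; thirty-second note = 1; thirty-second = 1; thirty-second = 1.
Sum: 1 + 16 + 4 + 4 + 12 + 1 + 1 + 1 = 40.
40 equals 40, so the answer is Yes.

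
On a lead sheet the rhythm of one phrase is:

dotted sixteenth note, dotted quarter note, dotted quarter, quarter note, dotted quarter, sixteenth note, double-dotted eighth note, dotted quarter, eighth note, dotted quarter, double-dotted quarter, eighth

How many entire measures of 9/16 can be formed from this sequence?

5

One bar of 9/16 = 18 thirty-second notes.
Each duration in thirty-second notes: dotted sixteenth note = 3; dotted quarter note = 12; dotted quarter = 12; quarter note = 8; dotted quarter = 12; sixteenth note = 2; double-dotted eighth note = 7; dotted quarter = 12; eighth note = 4; dotted quarter = 12; double-dotted quarter = 14; eighth = 4.
Total: 3 + 12 + 12 + 8 + 12 + 2 + 7 + 12 + 4 + 12 + 14 + 4 = 102.
102 ÷ 18 = 5 complete bars with 12 left over.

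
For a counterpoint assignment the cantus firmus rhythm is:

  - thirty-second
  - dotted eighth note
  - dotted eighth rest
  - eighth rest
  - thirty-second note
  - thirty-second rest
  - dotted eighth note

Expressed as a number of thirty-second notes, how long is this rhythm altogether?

25

In thirty-second notes: thirty-second = 1; dotted eighth note = 6; dotted eighth rest = 6; eighth rest = 4; thirty-second note = 1; thirty-second rest = 1; dotted eighth note = 6.
Adding: 1 + 6 + 6 + 4 + 1 + 1 + 6 = 25 thirty-second notes.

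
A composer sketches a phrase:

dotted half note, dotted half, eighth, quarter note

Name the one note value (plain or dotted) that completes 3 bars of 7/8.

dotted half note

3 bars of 7/8 = 21 eighth notes.
Express everything in eighth notes: dotted half note = 6; dotted half = 6; eighth = 1; quarter note = 2.
Adding: 6 + 6 + 1 + 2 = 15.
Remaining: 21 − 15 = 6 eighth notes, which is a dotted half note.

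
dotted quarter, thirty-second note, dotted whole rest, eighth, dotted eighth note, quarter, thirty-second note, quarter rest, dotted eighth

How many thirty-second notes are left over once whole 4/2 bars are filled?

30

One bar of 4/2 = 64 thirty-second notes.
Convert each value to thirty-second notes: dotted quarter = 12; thirty-second note = 1; dotted whole rest = 48; eighth = 4; dotted eighth note = 6; quarter = 8; thirty-second note = 1; quarter rest = 8; dotted eighth = 6.
Altogether 12 + 1 + 48 + 4 + 6 + 8 + 1 + 8 + 6 = 94.
94 ÷ 64 = 1 complete bar with 30 thirty-second notes remaining.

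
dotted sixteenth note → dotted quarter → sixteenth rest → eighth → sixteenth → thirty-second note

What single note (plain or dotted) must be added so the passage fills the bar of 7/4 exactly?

The bar of 7/4 = 56 thirty-second notes.
Express everything in thirty-second notes: dotted sixteenth note = 3; dotted quarter = 12; sixteenth rest = 2; eighth = 4; sixteenth = 2; thirty-second note = 1.
Total: 3 + 12 + 2 + 4 + 2 + 1 = 24.
Remaining: 56 − 24 = 32 thirty-second notes, which is a whole note.

whole note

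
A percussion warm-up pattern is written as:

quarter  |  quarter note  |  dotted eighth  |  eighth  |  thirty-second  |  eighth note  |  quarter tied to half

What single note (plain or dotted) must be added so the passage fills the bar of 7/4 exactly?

thirty-second note

The bar of 7/4 = 56 thirty-second notes.
Each duration in thirty-second notes: quarter = 8; quarter note = 8; dotted eighth = 6; eighth = 4; thirty-second = 1; eighth note = 4; quarter tied to half (quarter + half) = 24.
Total: 8 + 8 + 6 + 4 + 1 + 4 + 24 = 55.
Remaining: 56 − 55 = 1 thirty-second note, which is a thirty-second note.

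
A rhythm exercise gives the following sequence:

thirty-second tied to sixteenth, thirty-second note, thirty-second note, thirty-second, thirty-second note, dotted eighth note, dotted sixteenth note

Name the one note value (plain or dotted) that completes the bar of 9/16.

The bar of 9/16 = 18 thirty-second notes.
Each duration in thirty-second notes: thirty-second tied to sixteenth (thirty-second + sixteenth) = 3; thirty-second note = 1; thirty-second note = 1; thirty-second = 1; thirty-second note = 1; dotted eighth note = 6; dotted sixteenth note = 3.
Sum: 3 + 1 + 1 + 1 + 1 + 6 + 3 = 16.
Remaining: 18 − 16 = 2 thirty-second notes, which is a sixteenth note.

sixteenth note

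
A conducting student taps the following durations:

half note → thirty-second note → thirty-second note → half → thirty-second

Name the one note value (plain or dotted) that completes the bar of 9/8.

The bar of 9/8 = 36 thirty-second notes.
In thirty-second notes: half note = 16; thirty-second note = 1; thirty-second note = 1; half = 16; thirty-second = 1.
Sum: 16 + 1 + 1 + 16 + 1 = 35.
Remaining: 36 − 35 = 1 thirty-second note, which is a thirty-second note.

thirty-second note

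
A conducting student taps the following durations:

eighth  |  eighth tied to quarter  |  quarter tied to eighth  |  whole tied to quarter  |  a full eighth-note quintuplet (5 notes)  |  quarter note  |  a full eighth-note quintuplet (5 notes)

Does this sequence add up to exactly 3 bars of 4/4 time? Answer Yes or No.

One bar of 4/4 = 8 eighth notes, so 3 bars = 24.
Express everything in eighth notes: eighth = 1; eighth tied to quarter (eighth + quarter) = 3; quarter tied to eighth (quarter + eighth) = 3; whole tied to quarter (whole + quarter) = 10; a full eighth-note quintuplet (5 notes) (five quintuplet eighths span one half) = 4; quarter note = 2; a full eighth-note quintuplet (5 notes) (five quintuplet eighths span one half) = 4.
Total: 1 + 3 + 3 + 10 + 4 + 2 + 4 = 27.
27 exceeds 24, so the answer is No.

No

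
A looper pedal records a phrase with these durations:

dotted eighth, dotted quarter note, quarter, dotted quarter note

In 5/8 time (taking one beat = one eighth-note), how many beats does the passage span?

9.5

One eighth-note beat = 2 sixteenth notes.
Each duration in sixteenth notes: dotted eighth = 3; dotted quarter note = 6; quarter = 4; dotted quarter note = 6.
Altogether 3 + 6 + 4 + 6 = 19.
19 ÷ 2 = 9.5 beats.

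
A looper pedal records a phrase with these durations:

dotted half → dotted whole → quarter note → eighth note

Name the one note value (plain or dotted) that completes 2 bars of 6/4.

2 bars of 6/4 = 24 eighth notes.
Working in eighth notes: dotted half = 6; dotted whole = 12; quarter note = 2; eighth note = 1.
Altogether 6 + 12 + 2 + 1 = 21.
Remaining: 24 − 21 = 3 eighth notes, which is a dotted quarter note.

dotted quarter note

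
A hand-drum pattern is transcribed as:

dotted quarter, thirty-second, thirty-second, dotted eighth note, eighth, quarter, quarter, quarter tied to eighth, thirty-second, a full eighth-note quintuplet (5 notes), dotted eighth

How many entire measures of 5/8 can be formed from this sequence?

3

One bar of 5/8 = 20 thirty-second notes.
Express everything in thirty-second notes: dotted quarter = 12; thirty-second = 1; thirty-second = 1; dotted eighth note = 6; eighth = 4; quarter = 8; quarter = 8; quarter tied to eighth (quarter + eighth) = 12; thirty-second = 1; a full eighth-note quintuplet (5 notes) (five quintuplet eighths span one half) = 16; dotted eighth = 6.
Total: 12 + 1 + 1 + 6 + 4 + 8 + 8 + 12 + 1 + 16 + 6 = 75.
75 ÷ 20 = 3 complete bars with 15 left over.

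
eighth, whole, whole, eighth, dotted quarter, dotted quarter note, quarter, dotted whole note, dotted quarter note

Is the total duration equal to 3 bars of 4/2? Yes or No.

No

One bar of 4/2 = 16 eighth notes, so 3 bars = 48.
Each duration in eighth notes: eighth = 1; whole = 8; whole = 8; eighth = 1; dotted quarter = 3; dotted quarter note = 3; quarter = 2; dotted whole note = 12; dotted quarter note = 3.
Altogether 1 + 8 + 8 + 1 + 3 + 3 + 2 + 12 + 3 = 41.
41 falls short of 48, so the answer is No.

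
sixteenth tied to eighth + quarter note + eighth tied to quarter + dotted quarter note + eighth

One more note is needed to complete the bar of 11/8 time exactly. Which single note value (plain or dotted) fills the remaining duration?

sixteenth note

The bar of 11/8 = 22 sixteenth notes.
Each duration in sixteenth notes: sixteenth tied to eighth (sixteenth + eighth) = 3; quarter note = 4; eighth tied to quarter (eighth + quarter) = 6; dotted quarter note = 6; eighth = 2.
Adding: 3 + 4 + 6 + 6 + 2 = 21.
Remaining: 22 − 21 = 1 sixteenth note, which is a sixteenth note.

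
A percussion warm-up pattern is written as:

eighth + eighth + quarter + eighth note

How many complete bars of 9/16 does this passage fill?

1

One bar of 9/16 = 9 sixteenth notes.
Each duration in sixteenth notes: eighth = 2; eighth = 2; quarter = 4; eighth note = 2.
Adding: 2 + 2 + 4 + 2 = 10.
10 ÷ 9 = 1 complete bar with 1 left over.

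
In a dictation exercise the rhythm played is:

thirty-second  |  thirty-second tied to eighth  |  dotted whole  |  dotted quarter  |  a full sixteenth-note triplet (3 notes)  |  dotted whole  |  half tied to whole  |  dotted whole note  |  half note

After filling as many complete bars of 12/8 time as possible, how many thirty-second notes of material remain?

38

One bar of 12/8 = 48 thirty-second notes.
In thirty-second notes: thirty-second = 1; thirty-second tied to eighth (thirty-second + eighth) = 5; dotted whole = 48; dotted quarter = 12; a full sixteenth-note triplet (3 notes) (three triplet sixteenths span one eighth) = 4; dotted whole = 48; half tied to whole (half + whole) = 48; dotted whole note = 48; half note = 16.
Adding: 1 + 5 + 48 + 12 + 4 + 48 + 48 + 48 + 16 = 230.
230 ÷ 48 = 4 complete bars with 38 thirty-second notes remaining.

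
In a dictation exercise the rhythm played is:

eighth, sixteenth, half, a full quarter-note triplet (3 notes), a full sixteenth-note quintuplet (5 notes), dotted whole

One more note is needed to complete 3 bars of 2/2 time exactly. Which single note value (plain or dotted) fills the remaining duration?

sixteenth note

3 bars of 2/2 = 48 sixteenth notes.
Working in sixteenth notes: eighth = 2; sixteenth = 1; half = 8; a full quarter-note triplet (3 notes) (three triplet quarters span one half) = 8; a full sixteenth-note quintuplet (5 notes) (five quintuplet sixteenths span one quarter) = 4; dotted whole = 24.
Adding: 2 + 1 + 8 + 8 + 4 + 24 = 47.
Remaining: 48 − 47 = 1 sixteenth note, which is a sixteenth note.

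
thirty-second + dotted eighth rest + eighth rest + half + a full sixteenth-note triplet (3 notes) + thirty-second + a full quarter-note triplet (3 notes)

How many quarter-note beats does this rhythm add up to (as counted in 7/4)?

6

One quarter-note beat = 8 thirty-second notes.
In thirty-second notes: thirty-second = 1; dotted eighth rest = 6; eighth rest = 4; half = 16; a full sixteenth-note triplet (3 notes) (three triplet sixteenths span one eighth) = 4; thirty-second = 1; a full quarter-note triplet (3 notes) (three triplet quarters span one half) = 16.
Total: 1 + 6 + 4 + 16 + 4 + 1 + 16 = 48.
48 ÷ 8 = 6 beats.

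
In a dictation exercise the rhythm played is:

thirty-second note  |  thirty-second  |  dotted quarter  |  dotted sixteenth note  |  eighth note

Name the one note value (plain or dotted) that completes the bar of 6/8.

dotted sixteenth note

The bar of 6/8 = 24 thirty-second notes.
Express everything in thirty-second notes: thirty-second note = 1; thirty-second = 1; dotted quarter = 12; dotted sixteenth note = 3; eighth note = 4.
Sum: 1 + 1 + 12 + 3 + 4 = 21.
Remaining: 24 − 21 = 3 thirty-second notes, which is a dotted sixteenth note.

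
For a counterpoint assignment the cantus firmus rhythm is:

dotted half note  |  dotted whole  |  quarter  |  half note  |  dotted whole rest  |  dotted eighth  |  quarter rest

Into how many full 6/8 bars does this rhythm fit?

6

One bar of 6/8 = 12 sixteenth notes.
Convert each value to sixteenth notes: dotted half note = 12; dotted whole = 24; quarter = 4; half note = 8; dotted whole rest = 24; dotted eighth = 3; quarter rest = 4.
Sum: 12 + 24 + 4 + 8 + 24 + 3 + 4 = 79.
79 ÷ 12 = 6 complete bars with 7 left over.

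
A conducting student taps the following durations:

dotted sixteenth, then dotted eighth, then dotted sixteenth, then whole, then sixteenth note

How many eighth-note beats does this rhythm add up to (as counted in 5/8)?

One eighth-note beat = 4 thirty-second notes.
Each duration in thirty-second notes: dotted sixteenth = 3; dotted eighth = 6; dotted sixteenth = 3; whole = 32; sixteenth note = 2.
Adding: 3 + 6 + 3 + 32 + 2 = 46.
46 ÷ 4 = 11.5 beats.

11.5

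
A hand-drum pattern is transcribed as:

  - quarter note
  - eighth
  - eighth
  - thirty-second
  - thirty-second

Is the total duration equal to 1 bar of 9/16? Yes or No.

Yes

One bar of 9/16 = 18 thirty-second notes.
Working in thirty-second notes: quarter note = 8; eighth = 4; eighth = 4; thirty-second = 1; thirty-second = 1.
Adding: 8 + 4 + 4 + 1 + 1 = 18.
18 equals 18, so the answer is Yes.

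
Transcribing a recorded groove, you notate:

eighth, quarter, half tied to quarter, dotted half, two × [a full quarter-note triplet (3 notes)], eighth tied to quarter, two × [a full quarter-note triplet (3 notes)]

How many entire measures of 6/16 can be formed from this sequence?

11

One bar of 6/16 = 3 eighth notes.
In eighth notes: eighth = 1; quarter = 2; half tied to quarter (half + quarter) = 6; dotted half = 6; a full quarter-note triplet (3 notes) (three triplet quarters span one half) = 4; a full quarter-note triplet (3 notes) (three triplet quarters span one half) = 4; eighth tied to quarter (eighth + quarter) = 3; a full quarter-note triplet (3 notes) (three triplet quarters span one half) = 4; a full quarter-note triplet (3 notes) (three triplet quarters span one half) = 4.
Sum: 1 + 2 + 6 + 6 + 4 + 4 + 3 + 4 + 4 = 34.
34 ÷ 3 = 11 complete bars with 1 left over.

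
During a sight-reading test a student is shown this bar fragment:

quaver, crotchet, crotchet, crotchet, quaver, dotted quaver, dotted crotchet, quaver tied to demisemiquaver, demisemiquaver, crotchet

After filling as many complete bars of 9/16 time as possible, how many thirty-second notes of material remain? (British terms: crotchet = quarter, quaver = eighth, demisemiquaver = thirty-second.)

One bar of 9/16 = 18 thirty-second notes.
Each duration in thirty-second notes: quaver = 4; crotchet = 8; crotchet = 8; crotchet = 8; quaver = 4; dotted quaver = 6; dotted crotchet = 12; quaver tied to demisemiquaver (quaver + demisemiquaver) = 5; demisemiquaver = 1; crotchet = 8.
Sum: 4 + 8 + 8 + 8 + 4 + 6 + 12 + 5 + 1 + 8 = 64.
64 ÷ 18 = 3 complete bars with 10 thirty-second notes remaining.

10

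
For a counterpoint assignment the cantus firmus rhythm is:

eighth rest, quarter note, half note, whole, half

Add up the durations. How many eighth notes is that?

In eighth notes: eighth rest = 1; quarter note = 2; half note = 4; whole = 8; half = 4.
Total: 1 + 2 + 4 + 8 + 4 = 19 eighth notes.

19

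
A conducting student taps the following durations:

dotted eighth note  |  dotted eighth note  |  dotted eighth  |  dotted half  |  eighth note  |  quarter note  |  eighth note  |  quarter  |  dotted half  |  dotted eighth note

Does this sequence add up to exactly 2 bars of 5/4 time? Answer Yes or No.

One bar of 5/4 = 20 sixteenth notes, so 2 bars = 40.
Express everything in sixteenth notes: dotted eighth note = 3; dotted eighth note = 3; dotted eighth = 3; dotted half = 12; eighth note = 2; quarter note = 4; eighth note = 2; quarter = 4; dotted half = 12; dotted eighth note = 3.
Sum: 3 + 3 + 3 + 12 + 2 + 4 + 2 + 4 + 12 + 3 = 48.
48 exceeds 40, so the answer is No.

No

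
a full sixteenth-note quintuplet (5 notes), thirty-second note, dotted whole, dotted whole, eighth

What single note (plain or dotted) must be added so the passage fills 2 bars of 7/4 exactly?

2 bars of 7/4 = 112 thirty-second notes.
Convert each value to thirty-second notes: a full sixteenth-note quintuplet (5 notes) (five quintuplet sixteenths span one quarter) = 8; thirty-second note = 1; dotted whole = 48; dotted whole = 48; eighth = 4.
Altogether 8 + 1 + 48 + 48 + 4 = 109.
Remaining: 112 − 109 = 3 thirty-second notes, which is a dotted sixteenth note.

dotted sixteenth note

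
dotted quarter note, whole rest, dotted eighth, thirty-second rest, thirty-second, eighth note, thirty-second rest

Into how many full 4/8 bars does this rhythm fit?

3

One bar of 4/8 = 16 thirty-second notes.
In thirty-second notes: dotted quarter note = 12; whole rest = 32; dotted eighth = 6; thirty-second rest = 1; thirty-second = 1; eighth note = 4; thirty-second rest = 1.
Altogether 12 + 32 + 6 + 1 + 1 + 4 + 1 = 57.
57 ÷ 16 = 3 complete bars with 9 left over.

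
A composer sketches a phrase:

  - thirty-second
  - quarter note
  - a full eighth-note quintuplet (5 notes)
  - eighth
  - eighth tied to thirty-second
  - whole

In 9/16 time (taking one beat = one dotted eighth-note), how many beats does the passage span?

One dotted eighth-note beat = 6 thirty-second notes.
Express everything in thirty-second notes: thirty-second = 1; quarter note = 8; a full eighth-note quintuplet (5 notes) (five quintuplet eighths span one half) = 16; eighth = 4; eighth tied to thirty-second (eighth + thirty-second) = 5; whole = 32.
Total: 1 + 8 + 16 + 4 + 5 + 32 = 66.
66 ÷ 6 = 11 beats.

11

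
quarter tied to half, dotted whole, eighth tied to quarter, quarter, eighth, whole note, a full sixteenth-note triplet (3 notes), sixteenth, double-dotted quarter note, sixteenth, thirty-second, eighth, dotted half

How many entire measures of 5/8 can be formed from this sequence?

One bar of 5/8 = 20 thirty-second notes.
Express everything in thirty-second notes: quarter tied to half (quarter + half) = 24; dotted whole = 48; eighth tied to quarter (eighth + quarter) = 12; quarter = 8; eighth = 4; whole note = 32; a full sixteenth-note triplet (3 notes) (three triplet sixteenths span one eighth) = 4; sixteenth = 2; double-dotted quarter note = 14; sixteenth = 2; thirty-second = 1; eighth = 4; dotted half = 24.
Sum: 24 + 48 + 12 + 8 + 4 + 32 + 4 + 2 + 14 + 2 + 1 + 4 + 24 = 179.
179 ÷ 20 = 8 complete bars with 19 left over.

8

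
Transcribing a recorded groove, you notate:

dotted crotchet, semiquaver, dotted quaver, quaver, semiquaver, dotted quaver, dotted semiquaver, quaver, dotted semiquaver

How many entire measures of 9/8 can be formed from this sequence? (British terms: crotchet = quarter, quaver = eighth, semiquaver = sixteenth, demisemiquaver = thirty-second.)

One bar of 9/8 = 36 thirty-second notes.
Express everything in thirty-second notes: dotted crotchet = 12; semiquaver = 2; dotted quaver = 6; quaver = 4; semiquaver = 2; dotted quaver = 6; dotted semiquaver = 3; quaver = 4; dotted semiquaver = 3.
Adding: 12 + 2 + 6 + 4 + 2 + 6 + 3 + 4 + 3 = 42.
42 ÷ 36 = 1 complete bar with 6 left over.

1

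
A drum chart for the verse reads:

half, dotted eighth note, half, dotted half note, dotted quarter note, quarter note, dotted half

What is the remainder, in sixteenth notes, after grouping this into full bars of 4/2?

21

One bar of 4/2 = 32 sixteenth notes.
In sixteenth notes: half = 8; dotted eighth note = 3; half = 8; dotted half note = 12; dotted quarter note = 6; quarter note = 4; dotted half = 12.
Sum: 8 + 3 + 8 + 12 + 6 + 4 + 12 = 53.
53 ÷ 32 = 1 complete bar with 21 sixteenth notes remaining.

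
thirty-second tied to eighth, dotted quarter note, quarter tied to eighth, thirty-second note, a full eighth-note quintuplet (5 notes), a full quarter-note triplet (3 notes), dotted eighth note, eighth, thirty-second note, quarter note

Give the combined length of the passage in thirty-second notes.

81

Working in thirty-second notes: thirty-second tied to eighth (thirty-second + eighth) = 5; dotted quarter note = 12; quarter tied to eighth (quarter + eighth) = 12; thirty-second note = 1; a full eighth-note quintuplet (5 notes) (five quintuplet eighths span one half) = 16; a full quarter-note triplet (3 notes) (three triplet quarters span one half) = 16; dotted eighth note = 6; eighth = 4; thirty-second note = 1; quarter note = 8.
Total: 5 + 12 + 12 + 1 + 16 + 16 + 6 + 4 + 1 + 8 = 81 thirty-second notes.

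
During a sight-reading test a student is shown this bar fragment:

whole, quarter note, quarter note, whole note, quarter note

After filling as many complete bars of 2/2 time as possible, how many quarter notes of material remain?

One bar of 2/2 = 4 quarter notes.
In quarter notes: whole = 4; quarter note = 1; quarter note = 1; whole note = 4; quarter note = 1.
Total: 4 + 1 + 1 + 4 + 1 = 11.
11 ÷ 4 = 2 complete bars with 3 quarter notes remaining.

3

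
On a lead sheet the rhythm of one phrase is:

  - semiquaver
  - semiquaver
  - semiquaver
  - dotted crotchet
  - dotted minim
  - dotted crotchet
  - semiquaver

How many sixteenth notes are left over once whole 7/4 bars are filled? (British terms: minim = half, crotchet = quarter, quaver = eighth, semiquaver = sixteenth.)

0

One bar of 7/4 = 28 sixteenth notes.
Each duration in sixteenth notes: semiquaver = 1; semiquaver = 1; semiquaver = 1; dotted crotchet = 6; dotted minim = 12; dotted crotchet = 6; semiquaver = 1.
Altogether 1 + 1 + 1 + 6 + 12 + 6 + 1 = 28.
28 ÷ 28 = 1 complete bar with 0 sixteenth notes remaining.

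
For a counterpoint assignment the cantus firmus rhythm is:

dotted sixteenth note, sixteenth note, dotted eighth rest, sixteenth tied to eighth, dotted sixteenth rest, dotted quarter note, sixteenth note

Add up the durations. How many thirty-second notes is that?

Working in thirty-second notes: dotted sixteenth note = 3; sixteenth note = 2; dotted eighth rest = 6; sixteenth tied to eighth (sixteenth + eighth) = 6; dotted sixteenth rest = 3; dotted quarter note = 12; sixteenth note = 2.
Adding: 3 + 2 + 6 + 6 + 3 + 12 + 2 = 34 thirty-second notes.

34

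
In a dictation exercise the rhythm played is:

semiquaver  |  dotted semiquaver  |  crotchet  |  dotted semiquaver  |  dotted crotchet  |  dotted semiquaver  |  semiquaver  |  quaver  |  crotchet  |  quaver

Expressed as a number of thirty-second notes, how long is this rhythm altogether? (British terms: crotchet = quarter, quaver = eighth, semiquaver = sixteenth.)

49

Working in thirty-second notes: semiquaver = 2; dotted semiquaver = 3; crotchet = 8; dotted semiquaver = 3; dotted crotchet = 12; dotted semiquaver = 3; semiquaver = 2; quaver = 4; crotchet = 8; quaver = 4.
Adding: 2 + 3 + 8 + 3 + 12 + 3 + 2 + 4 + 8 + 4 = 49 thirty-second notes.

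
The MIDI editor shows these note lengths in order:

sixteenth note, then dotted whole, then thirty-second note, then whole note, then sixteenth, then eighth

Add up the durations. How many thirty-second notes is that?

89

Working in thirty-second notes: sixteenth note = 2; dotted whole = 48; thirty-second note = 1; whole note = 32; sixteenth = 2; eighth = 4.
Altogether 2 + 48 + 1 + 32 + 2 + 4 = 89 thirty-second notes.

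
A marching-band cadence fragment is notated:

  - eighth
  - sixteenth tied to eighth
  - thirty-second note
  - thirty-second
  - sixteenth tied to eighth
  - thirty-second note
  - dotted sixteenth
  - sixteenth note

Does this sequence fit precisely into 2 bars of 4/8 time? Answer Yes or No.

No

One bar of 4/8 = 16 thirty-second notes, so 2 bars = 32.
Each duration in thirty-second notes: eighth = 4; sixteenth tied to eighth (sixteenth + eighth) = 6; thirty-second note = 1; thirty-second = 1; sixteenth tied to eighth (sixteenth + eighth) = 6; thirty-second note = 1; dotted sixteenth = 3; sixteenth note = 2.
Sum: 4 + 6 + 1 + 1 + 6 + 1 + 3 + 2 = 24.
24 falls short of 32, so the answer is No.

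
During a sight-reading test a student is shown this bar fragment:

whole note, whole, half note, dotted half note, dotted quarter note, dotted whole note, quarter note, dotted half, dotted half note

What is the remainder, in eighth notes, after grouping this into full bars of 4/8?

3

One bar of 4/8 = 4 eighth notes.
Convert each value to eighth notes: whole note = 8; whole = 8; half note = 4; dotted half note = 6; dotted quarter note = 3; dotted whole note = 12; quarter note = 2; dotted half = 6; dotted half note = 6.
Total: 8 + 8 + 4 + 6 + 3 + 12 + 2 + 6 + 6 = 55.
55 ÷ 4 = 13 complete bars with 3 eighth notes remaining.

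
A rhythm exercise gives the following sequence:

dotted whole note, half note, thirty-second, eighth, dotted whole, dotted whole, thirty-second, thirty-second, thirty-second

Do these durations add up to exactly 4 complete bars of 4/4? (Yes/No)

One bar of 4/4 = 32 thirty-second notes, so 4 bars = 128.
Express everything in thirty-second notes: dotted whole note = 48; half note = 16; thirty-second = 1; eighth = 4; dotted whole = 48; dotted whole = 48; thirty-second = 1; thirty-second = 1; thirty-second = 1.
Total: 48 + 16 + 1 + 4 + 48 + 48 + 1 + 1 + 1 = 168.
168 exceeds 128, so the answer is No.

No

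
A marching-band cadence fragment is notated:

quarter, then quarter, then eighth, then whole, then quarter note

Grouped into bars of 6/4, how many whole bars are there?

1

One bar of 6/4 = 12 eighth notes.
In eighth notes: quarter = 2; quarter = 2; eighth = 1; whole = 8; quarter note = 2.
Total: 2 + 2 + 1 + 8 + 2 = 15.
15 ÷ 12 = 1 complete bar with 3 left over.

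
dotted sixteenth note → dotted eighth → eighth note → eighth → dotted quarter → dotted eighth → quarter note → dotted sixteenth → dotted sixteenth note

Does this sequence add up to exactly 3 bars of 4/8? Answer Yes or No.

No

One bar of 4/8 = 16 thirty-second notes, so 3 bars = 48.
Working in thirty-second notes: dotted sixteenth note = 3; dotted eighth = 6; eighth note = 4; eighth = 4; dotted quarter = 12; dotted eighth = 6; quarter note = 8; dotted sixteenth = 3; dotted sixteenth note = 3.
Altogether 3 + 6 + 4 + 4 + 12 + 6 + 8 + 3 + 3 = 49.
49 exceeds 48, so the answer is No.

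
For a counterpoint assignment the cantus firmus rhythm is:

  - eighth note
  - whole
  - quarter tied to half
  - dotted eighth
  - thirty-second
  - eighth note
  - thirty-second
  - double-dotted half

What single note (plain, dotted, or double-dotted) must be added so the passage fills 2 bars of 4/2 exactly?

2 bars of 4/2 = 128 thirty-second notes.
Each duration in thirty-second notes: eighth note = 4; whole = 32; quarter tied to half (quarter + half) = 24; dotted eighth = 6; thirty-second = 1; eighth note = 4; thirty-second = 1; double-dotted half = 28.
Total: 4 + 32 + 24 + 6 + 1 + 4 + 1 + 28 = 100.
Remaining: 128 − 100 = 28 thirty-second notes, which is a double-dotted half note.

double-dotted half note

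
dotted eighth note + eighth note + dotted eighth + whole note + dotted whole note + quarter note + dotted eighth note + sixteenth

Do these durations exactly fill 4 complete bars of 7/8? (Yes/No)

Yes

One bar of 7/8 = 14 sixteenth notes, so 4 bars = 56.
In sixteenth notes: dotted eighth note = 3; eighth note = 2; dotted eighth = 3; whole note = 16; dotted whole note = 24; quarter note = 4; dotted eighth note = 3; sixteenth = 1.
Altogether 3 + 2 + 3 + 16 + 24 + 4 + 3 + 1 = 56.
56 equals 56, so the answer is Yes.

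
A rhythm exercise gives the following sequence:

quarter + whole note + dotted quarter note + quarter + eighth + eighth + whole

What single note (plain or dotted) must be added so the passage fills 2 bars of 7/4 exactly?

2 bars of 7/4 = 28 eighth notes.
Express everything in eighth notes: quarter = 2; whole note = 8; dotted quarter note = 3; quarter = 2; eighth = 1; eighth = 1; whole = 8.
Adding: 2 + 8 + 3 + 2 + 1 + 1 + 8 = 25.
Remaining: 28 − 25 = 3 eighth notes, which is a dotted quarter note.

dotted quarter note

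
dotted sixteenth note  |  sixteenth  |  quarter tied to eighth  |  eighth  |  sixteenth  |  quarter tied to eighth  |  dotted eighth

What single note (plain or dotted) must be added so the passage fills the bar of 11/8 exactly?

The bar of 11/8 = 44 thirty-second notes.
In thirty-second notes: dotted sixteenth note = 3; sixteenth = 2; quarter tied to eighth (quarter + eighth) = 12; eighth = 4; sixteenth = 2; quarter tied to eighth (quarter + eighth) = 12; dotted eighth = 6.
Altogether 3 + 2 + 12 + 4 + 2 + 12 + 6 = 41.
Remaining: 44 − 41 = 3 thirty-second notes, which is a dotted sixteenth note.

dotted sixteenth note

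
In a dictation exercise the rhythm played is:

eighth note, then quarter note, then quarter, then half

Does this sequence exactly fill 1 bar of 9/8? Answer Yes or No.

One bar of 9/8 = 9 eighth notes.
Working in eighth notes: eighth note = 1; quarter note = 2; quarter = 2; half = 4.
Sum: 1 + 2 + 2 + 4 = 9.
9 equals 9, so the answer is Yes.

Yes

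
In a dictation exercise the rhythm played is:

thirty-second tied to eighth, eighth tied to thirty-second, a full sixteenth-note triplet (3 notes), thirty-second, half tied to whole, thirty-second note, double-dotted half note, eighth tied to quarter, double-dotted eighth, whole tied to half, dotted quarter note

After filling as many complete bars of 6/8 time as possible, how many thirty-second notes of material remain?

3

One bar of 6/8 = 24 thirty-second notes.
Express everything in thirty-second notes: thirty-second tied to eighth (thirty-second + eighth) = 5; eighth tied to thirty-second (eighth + thirty-second) = 5; a full sixteenth-note triplet (3 notes) (three triplet sixteenths span one eighth) = 4; thirty-second = 1; half tied to whole (half + whole) = 48; thirty-second note = 1; double-dotted half note = 28; eighth tied to quarter (eighth + quarter) = 12; double-dotted eighth = 7; whole tied to half (whole + half) = 48; dotted quarter note = 12.
Total: 5 + 5 + 4 + 1 + 48 + 1 + 28 + 12 + 7 + 48 + 12 = 171.
171 ÷ 24 = 7 complete bars with 3 thirty-second notes remaining.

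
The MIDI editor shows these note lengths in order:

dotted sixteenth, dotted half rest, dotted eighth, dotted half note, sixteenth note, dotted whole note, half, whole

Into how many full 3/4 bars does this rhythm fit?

One bar of 3/4 = 24 thirty-second notes.
Each duration in thirty-second notes: dotted sixteenth = 3; dotted half rest = 24; dotted eighth = 6; dotted half note = 24; sixteenth note = 2; dotted whole note = 48; half = 16; whole = 32.
Total: 3 + 24 + 6 + 24 + 2 + 48 + 16 + 32 = 155.
155 ÷ 24 = 6 complete bars with 11 left over.

6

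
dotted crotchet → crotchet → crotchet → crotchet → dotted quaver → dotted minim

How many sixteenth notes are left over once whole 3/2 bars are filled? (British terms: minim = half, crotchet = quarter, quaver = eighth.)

One bar of 3/2 = 24 sixteenth notes.
Convert each value to sixteenth notes: dotted crotchet = 6; crotchet = 4; crotchet = 4; crotchet = 4; dotted quaver = 3; dotted minim = 12.
Adding: 6 + 4 + 4 + 4 + 3 + 12 = 33.
33 ÷ 24 = 1 complete bar with 9 sixteenth notes remaining.

9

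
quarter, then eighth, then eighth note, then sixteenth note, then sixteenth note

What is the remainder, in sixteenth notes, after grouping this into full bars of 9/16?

1

One bar of 9/16 = 9 sixteenth notes.
In sixteenth notes: quarter = 4; eighth = 2; eighth note = 2; sixteenth note = 1; sixteenth note = 1.
Total: 4 + 2 + 2 + 1 + 1 = 10.
10 ÷ 9 = 1 complete bar with 1 sixteenth note remaining.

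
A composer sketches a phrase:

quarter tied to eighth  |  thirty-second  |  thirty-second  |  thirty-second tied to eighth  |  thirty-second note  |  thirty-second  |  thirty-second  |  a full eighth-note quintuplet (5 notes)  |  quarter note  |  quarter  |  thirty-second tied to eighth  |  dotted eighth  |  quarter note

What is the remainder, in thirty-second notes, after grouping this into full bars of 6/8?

1

One bar of 6/8 = 24 thirty-second notes.
Working in thirty-second notes: quarter tied to eighth (quarter + eighth) = 12; thirty-second = 1; thirty-second = 1; thirty-second tied to eighth (thirty-second + eighth) = 5; thirty-second note = 1; thirty-second = 1; thirty-second = 1; a full eighth-note quintuplet (5 notes) (five quintuplet eighths span one half) = 16; quarter note = 8; quarter = 8; thirty-second tied to eighth (thirty-second + eighth) = 5; dotted eighth = 6; quarter note = 8.
Sum: 12 + 1 + 1 + 5 + 1 + 1 + 1 + 16 + 8 + 8 + 5 + 6 + 8 = 73.
73 ÷ 24 = 3 complete bars with 1 thirty-second note remaining.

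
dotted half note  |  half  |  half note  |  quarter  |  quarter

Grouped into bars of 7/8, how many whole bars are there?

2

One bar of 7/8 = 7 eighth notes.
Express everything in eighth notes: dotted half note = 6; half = 4; half note = 4; quarter = 2; quarter = 2.
Sum: 6 + 4 + 4 + 2 + 2 = 18.
18 ÷ 7 = 2 complete bars with 4 left over.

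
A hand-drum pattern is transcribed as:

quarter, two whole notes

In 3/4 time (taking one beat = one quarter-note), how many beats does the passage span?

One quarter-note beat = 2 eighth notes.
In eighth notes: quarter = 2; whole note = 8; whole note = 8.
Altogether 2 + 8 + 8 = 18.
18 ÷ 2 = 9 beats.

9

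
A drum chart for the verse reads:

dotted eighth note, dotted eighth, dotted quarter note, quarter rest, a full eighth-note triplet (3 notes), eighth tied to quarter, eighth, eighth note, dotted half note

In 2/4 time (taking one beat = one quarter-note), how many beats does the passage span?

10.5

One quarter-note beat = 4 sixteenth notes.
Each duration in sixteenth notes: dotted eighth note = 3; dotted eighth = 3; dotted quarter note = 6; quarter rest = 4; a full eighth-note triplet (3 notes) (three triplet eighths span one quarter) = 4; eighth tied to quarter (eighth + quarter) = 6; eighth = 2; eighth note = 2; dotted half note = 12.
Altogether 3 + 3 + 6 + 4 + 4 + 6 + 2 + 2 + 12 = 42.
42 ÷ 4 = 10.5 beats.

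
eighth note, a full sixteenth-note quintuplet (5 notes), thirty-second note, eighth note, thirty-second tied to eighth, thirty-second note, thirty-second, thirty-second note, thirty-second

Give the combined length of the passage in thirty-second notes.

26

In thirty-second notes: eighth note = 4; a full sixteenth-note quintuplet (5 notes) (five quintuplet sixteenths span one quarter) = 8; thirty-second note = 1; eighth note = 4; thirty-second tied to eighth (thirty-second + eighth) = 5; thirty-second note = 1; thirty-second = 1; thirty-second note = 1; thirty-second = 1.
Total: 4 + 8 + 1 + 4 + 5 + 1 + 1 + 1 + 1 = 26 thirty-second notes.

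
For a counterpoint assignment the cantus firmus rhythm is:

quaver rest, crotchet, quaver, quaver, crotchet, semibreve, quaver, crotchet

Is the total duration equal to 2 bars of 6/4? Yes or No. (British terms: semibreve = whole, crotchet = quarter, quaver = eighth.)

One bar of 6/4 = 12 eighth notes, so 2 bars = 24.
Express everything in eighth notes: quaver rest = 1; crotchet = 2; quaver = 1; quaver = 1; crotchet = 2; semibreve = 8; quaver = 1; crotchet = 2.
Adding: 1 + 2 + 1 + 1 + 2 + 8 + 1 + 2 = 18.
18 falls short of 24, so the answer is No.

No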